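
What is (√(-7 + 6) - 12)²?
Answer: (12 - I)² ≈ 143.0 - 24.0*I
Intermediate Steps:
(√(-7 + 6) - 12)² = (√(-1) - 12)² = (I - 12)² = (-12 + I)²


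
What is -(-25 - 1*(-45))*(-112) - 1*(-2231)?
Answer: 4471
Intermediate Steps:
-(-25 - 1*(-45))*(-112) - 1*(-2231) = -(-25 + 45)*(-112) + 2231 = -1*20*(-112) + 2231 = -20*(-112) + 2231 = 2240 + 2231 = 4471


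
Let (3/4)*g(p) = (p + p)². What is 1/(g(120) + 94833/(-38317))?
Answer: 38317/2942650767 ≈ 1.3021e-5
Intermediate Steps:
g(p) = 16*p²/3 (g(p) = 4*(p + p)²/3 = 4*(2*p)²/3 = 4*(4*p²)/3 = 16*p²/3)
1/(g(120) + 94833/(-38317)) = 1/((16/3)*120² + 94833/(-38317)) = 1/((16/3)*14400 + 94833*(-1/38317)) = 1/(76800 - 94833/38317) = 1/(2942650767/38317) = 38317/2942650767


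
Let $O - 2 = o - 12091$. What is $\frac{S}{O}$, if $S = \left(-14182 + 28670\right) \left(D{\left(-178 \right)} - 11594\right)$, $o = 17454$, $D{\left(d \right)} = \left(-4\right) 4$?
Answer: $- \frac{33641136}{1073} \approx -31352.0$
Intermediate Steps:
$D{\left(d \right)} = -16$
$S = -168205680$ ($S = \left(-14182 + 28670\right) \left(-16 - 11594\right) = 14488 \left(-11610\right) = -168205680$)
$O = 5365$ ($O = 2 + \left(17454 - 12091\right) = 2 + 5363 = 5365$)
$\frac{S}{O} = - \frac{168205680}{5365} = \left(-168205680\right) \frac{1}{5365} = - \frac{33641136}{1073}$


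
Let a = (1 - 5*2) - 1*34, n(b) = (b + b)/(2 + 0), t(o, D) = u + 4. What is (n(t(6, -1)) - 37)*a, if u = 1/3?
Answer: 4214/3 ≈ 1404.7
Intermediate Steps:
u = ⅓ ≈ 0.33333
t(o, D) = 13/3 (t(o, D) = ⅓ + 4 = 13/3)
n(b) = b (n(b) = (2*b)/2 = (2*b)*(½) = b)
a = -43 (a = (1 - 10) - 34 = -9 - 34 = -43)
(n(t(6, -1)) - 37)*a = (13/3 - 37)*(-43) = -98/3*(-43) = 4214/3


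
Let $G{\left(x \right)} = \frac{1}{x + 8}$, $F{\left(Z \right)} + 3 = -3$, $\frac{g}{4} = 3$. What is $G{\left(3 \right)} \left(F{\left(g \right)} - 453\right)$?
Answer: $- \frac{459}{11} \approx -41.727$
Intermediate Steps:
$g = 12$ ($g = 4 \cdot 3 = 12$)
$F{\left(Z \right)} = -6$ ($F{\left(Z \right)} = -3 - 3 = -6$)
$G{\left(x \right)} = \frac{1}{8 + x}$
$G{\left(3 \right)} \left(F{\left(g \right)} - 453\right) = \frac{-6 - 453}{8 + 3} = \frac{1}{11} \left(-459\right) = - \frac{459}{11}$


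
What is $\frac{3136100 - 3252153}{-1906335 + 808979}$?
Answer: $\frac{116053}{1097356} \approx 0.10576$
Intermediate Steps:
$\frac{3136100 - 3252153}{-1906335 + 808979} = - \frac{116053}{-1097356} = \left(-116053\right) \left(- \frac{1}{1097356}\right) = \frac{116053}{1097356}$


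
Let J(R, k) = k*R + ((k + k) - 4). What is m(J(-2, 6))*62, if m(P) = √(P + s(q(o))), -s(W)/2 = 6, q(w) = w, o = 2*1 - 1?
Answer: 248*I ≈ 248.0*I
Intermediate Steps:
o = 1 (o = 2 - 1 = 1)
s(W) = -12 (s(W) = -2*6 = -12)
J(R, k) = -4 + 2*k + R*k (J(R, k) = R*k + (2*k - 4) = R*k + (-4 + 2*k) = -4 + 2*k + R*k)
m(P) = √(-12 + P) (m(P) = √(P - 12) = √(-12 + P))
m(J(-2, 6))*62 = √(-12 + (-4 + 2*6 - 2*6))*62 = √(-12 + (-4 + 12 - 12))*62 = √(-12 - 4)*62 = √(-16)*62 = (4*I)*62 = 248*I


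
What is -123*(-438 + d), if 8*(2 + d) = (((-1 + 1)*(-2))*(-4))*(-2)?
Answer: 54120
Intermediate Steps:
d = -2 (d = -2 + ((((-1 + 1)*(-2))*(-4))*(-2))/8 = -2 + (((0*(-2))*(-4))*(-2))/8 = -2 + ((0*(-4))*(-2))/8 = -2 + (0*(-2))/8 = -2 + (⅛)*0 = -2 + 0 = -2)
-123*(-438 + d) = -123*(-438 - 2) = -123*(-440) = 54120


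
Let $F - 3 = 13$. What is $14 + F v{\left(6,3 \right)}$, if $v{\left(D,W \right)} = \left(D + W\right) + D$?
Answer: $254$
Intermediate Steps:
$v{\left(D,W \right)} = W + 2 D$
$F = 16$ ($F = 3 + 13 = 16$)
$14 + F v{\left(6,3 \right)} = 14 + 16 \left(3 + 2 \cdot 6\right) = 14 + 16 \left(3 + 12\right) = 14 + 16 \cdot 15 = 14 + 240 = 254$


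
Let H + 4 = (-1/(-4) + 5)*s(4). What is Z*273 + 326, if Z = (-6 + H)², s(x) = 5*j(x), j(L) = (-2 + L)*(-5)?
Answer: 81089129/4 ≈ 2.0272e+7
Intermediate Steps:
j(L) = 10 - 5*L
s(x) = 50 - 25*x (s(x) = 5*(10 - 5*x) = 50 - 25*x)
H = -533/2 (H = -4 + (-1/(-4) + 5)*(50 - 25*4) = -4 + (-1*(-¼) + 5)*(50 - 100) = -4 + (¼ + 5)*(-50) = -4 + (21/4)*(-50) = -4 - 525/2 = -533/2 ≈ -266.50)
Z = 297025/4 (Z = (-6 - 533/2)² = (-545/2)² = 297025/4 ≈ 74256.)
Z*273 + 326 = (297025/4)*273 + 326 = 81087825/4 + 326 = 81089129/4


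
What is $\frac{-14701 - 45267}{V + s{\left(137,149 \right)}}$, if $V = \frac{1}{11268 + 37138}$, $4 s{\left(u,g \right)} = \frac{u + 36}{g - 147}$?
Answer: $- \frac{11611244032}{4187123} \approx -2773.1$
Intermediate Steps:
$s{\left(u,g \right)} = \frac{36 + u}{4 \left(-147 + g\right)}$ ($s{\left(u,g \right)} = \frac{\left(u + 36\right) \frac{1}{g - 147}}{4} = \frac{\left(36 + u\right) \frac{1}{-147 + g}}{4} = \frac{\frac{1}{-147 + g} \left(36 + u\right)}{4} = \frac{36 + u}{4 \left(-147 + g\right)}$)
$V = \frac{1}{48406} \approx 2.0659 \cdot 10^{-5}$
$\frac{-14701 - 45267}{V + s{\left(137,149 \right)}} = \frac{-14701 - 45267}{\frac{1}{48406} + \frac{36 + 137}{4 \left(-147 + 149\right)}} = - \frac{59968}{\frac{1}{48406} + \frac{1}{4} \cdot \frac{1}{2} \cdot 173} = - \frac{59968}{\frac{1}{48406} + \frac{173}{8}} = - \frac{59968}{\frac{4187123}{193624}} = \left(-59968\right) \frac{193624}{4187123} = - \frac{11611244032}{4187123}$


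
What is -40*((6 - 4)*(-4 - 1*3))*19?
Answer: 10640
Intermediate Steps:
-40*((6 - 4)*(-4 - 1*3))*19 = -40*(2*(-4 - 3))*19 = -40*(2*(-7))*19 = -40*(-14)*19 = -(-560)*19 = -1*(-10640) = 10640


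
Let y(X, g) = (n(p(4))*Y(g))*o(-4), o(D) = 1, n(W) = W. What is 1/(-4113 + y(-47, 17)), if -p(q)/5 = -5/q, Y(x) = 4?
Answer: -1/4088 ≈ -0.00024462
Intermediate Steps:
p(q) = 25/q (p(q) = -(-25)/q = 25/q)
y(X, g) = 25 (y(X, g) = ((25/4)*4)*1 = 25*1 = 25)
1/(-4113 + y(-47, 17)) = 1/(-4113 + 25) = 1/(-4088) = -1/4088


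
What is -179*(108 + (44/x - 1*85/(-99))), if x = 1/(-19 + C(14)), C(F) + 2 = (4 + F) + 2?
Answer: -1149359/99 ≈ -11610.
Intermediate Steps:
C(F) = 4 + F (C(F) = -2 + ((4 + F) + 2) = -2 + (6 + F) = 4 + F)
x = -1 (x = 1/(-19 + (4 + 14)) = 1/(-19 + 18) = 1/(-1) = -1)
-179*(108 + (44/x - 1*85/(-99))) = -179*(108 + (44/(-1) - 1*85/(-99))) = -179*(108 + (44*(-1) - 85*(-1/99))) = -179*(108 + (-44 + 85/99)) = -179*(108 - 4271/99) = -179*6421/99 = -1149359/99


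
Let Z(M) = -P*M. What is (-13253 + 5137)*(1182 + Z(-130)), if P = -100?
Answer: 95914888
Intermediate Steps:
Z(M) = 100*M (Z(M) = -(-100)*M = 100*M)
(-13253 + 5137)*(1182 + Z(-130)) = (-13253 + 5137)*(1182 + 100*(-130)) = -8116*(1182 - 13000) = -8116*(-11818) = 95914888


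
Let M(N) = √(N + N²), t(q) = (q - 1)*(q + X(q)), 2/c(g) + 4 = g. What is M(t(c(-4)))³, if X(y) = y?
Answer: 65*√65/512 ≈ 1.0235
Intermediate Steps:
c(g) = 2/(-4 + g)
t(q) = 2*q*(-1 + q) (t(q) = (q - 1)*(q + q) = (-1 + q)*(2*q) = 2*q*(-1 + q))
M(t(c(-4)))³ = (√((2*(2/(-4 - 4))*(-1 + 2/(-4 - 4)))*(1 + 2*(2/(-4 - 4))*(-1 + 2/(-4 - 4)))))³ = (√((2*(2/(-8))*(-1 + 2/(-8)))*(1 + 2*(2/(-8))*(-1 + 2/(-8)))))³ = (√((2*(2*(-⅛))*(-1 + 2*(-⅛)))*(1 + 2*(2*(-⅛))*(-1 + 2*(-⅛)))))³ = (√((2*(-¼)*(-1 - ¼))*(1 + 2*(-¼)*(-1 - ¼))))³ = (√((2*(-¼)*(-5/4))*(1 + 2*(-¼)*(-5/4))))³ = (√(5*(1 + 5/8)/8))³ = (√((5/8)*(13/8)))³ = (√(65/64))³ = (√65/8)³ = 65*√65/512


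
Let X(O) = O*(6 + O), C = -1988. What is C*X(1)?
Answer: -13916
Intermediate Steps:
C*X(1) = -1988*(6 + 1) = -1988*7 = -13916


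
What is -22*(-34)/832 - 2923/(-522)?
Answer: 352799/54288 ≈ 6.4987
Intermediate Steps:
-22*(-34)/832 - 2923/(-522) = 748*(1/832) - 2923*(-1/522) = 187/208 + 2923/522 = 352799/54288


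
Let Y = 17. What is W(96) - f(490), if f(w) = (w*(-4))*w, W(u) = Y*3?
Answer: 960451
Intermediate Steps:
W(u) = 51 (W(u) = 17*3 = 51)
f(w) = -4*w² (f(w) = (-4*w)*w = -4*w²)
W(96) - f(490) = 51 - (-4)*490² = 51 - (-4)*240100 = 51 - 1*(-960400) = 51 + 960400 = 960451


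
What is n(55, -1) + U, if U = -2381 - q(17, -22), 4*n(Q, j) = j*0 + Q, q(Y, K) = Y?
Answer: -9537/4 ≈ -2384.3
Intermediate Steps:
n(Q, j) = Q/4 (n(Q, j) = (j*0 + Q)/4 = (0 + Q)/4 = Q/4)
U = -2398 (U = -2381 - 1*17 = -2381 - 17 = -2398)
n(55, -1) + U = (1/4)*55 - 2398 = 55/4 - 2398 = -9537/4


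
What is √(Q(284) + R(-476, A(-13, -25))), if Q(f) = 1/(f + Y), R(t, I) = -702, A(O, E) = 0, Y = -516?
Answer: I*√9446170/116 ≈ 26.495*I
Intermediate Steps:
Q(f) = 1/(-516 + f) (Q(f) = 1/(f - 516) = 1/(-516 + f))
√(Q(284) + R(-476, A(-13, -25))) = √(1/(-516 + 284) - 702) = √(1/(-232) - 702) = √(-1/232 - 702) = √(-162865/232) = I*√9446170/116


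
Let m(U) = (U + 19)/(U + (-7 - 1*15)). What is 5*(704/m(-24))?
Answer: 32384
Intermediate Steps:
m(U) = (19 + U)/(-22 + U) (m(U) = (19 + U)/(U + (-7 - 15)) = (19 + U)/(U - 22) = (19 + U)/(-22 + U))
5*(704/m(-24)) = 5*(704/(((19 - 24)/(-22 - 24)))) = 5*(704/((-5/(-46)))) = 5*(704/((-1/46*(-5)))) = 5*(704/(5/46)) = 5*(704*(46/5)) = 5*(32384/5) = 32384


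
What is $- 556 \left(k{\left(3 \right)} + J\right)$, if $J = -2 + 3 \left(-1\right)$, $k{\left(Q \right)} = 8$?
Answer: $-1668$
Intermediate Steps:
$J = -5$ ($J = -2 - 3 = -5$)
$- 556 \left(k{\left(3 \right)} + J\right) = - 556 \left(8 - 5\right) = \left(-556\right) 3 = -1668$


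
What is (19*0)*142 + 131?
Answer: 131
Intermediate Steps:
(19*0)*142 + 131 = 0*142 + 131 = 0 + 131 = 131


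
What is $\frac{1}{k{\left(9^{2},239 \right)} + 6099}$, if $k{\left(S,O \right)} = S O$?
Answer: $\frac{1}{25458} \approx 3.928 \cdot 10^{-5}$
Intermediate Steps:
$k{\left(S,O \right)} = O S$
$\frac{1}{k{\left(9^{2},239 \right)} + 6099} = \frac{1}{239 \cdot 9^{2} + 6099} = \frac{1}{239 \cdot 81 + 6099} = \frac{1}{19359 + 6099} = \frac{1}{25458}$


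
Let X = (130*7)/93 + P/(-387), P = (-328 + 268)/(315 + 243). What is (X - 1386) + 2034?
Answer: 23674348/35991 ≈ 657.79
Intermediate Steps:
P = -10/93 (P = -60/558 = -60*1/558 = -10/93 ≈ -0.10753)
X = 352180/35991 (X = (130*7)/93 - 10/93/(-387) = 910*(1/93) - 10/93*(-1/387) = 910/93 + 10/35991 = 352180/35991 ≈ 9.7852)
(X - 1386) + 2034 = (352180/35991 - 1386) + 2034 = -49531346/35991 + 2034 = 23674348/35991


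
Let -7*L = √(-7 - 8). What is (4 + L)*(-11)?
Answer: -44 + 11*I*√15/7 ≈ -44.0 + 6.0861*I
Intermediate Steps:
L = -I*√15/7 (L = -√(-7 - 8)/7 = -I*√15/7 ≈ -0.55328*I)
(4 + L)*(-11) = (4 - I*√15/7)*(-11) = -44 + 11*I*√15/7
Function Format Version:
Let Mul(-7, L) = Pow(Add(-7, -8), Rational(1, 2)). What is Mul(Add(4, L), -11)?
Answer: Add(-44, Mul(Rational(11, 7), I, Pow(15, Rational(1, 2)))) ≈ Add(-44.000, Mul(6.0861, I))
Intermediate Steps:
L = Mul(Rational(-1, 7), I, Pow(15, Rational(1, 2))) (L = Mul(Rational(-1, 7), Pow(Add(-7, -8), Rational(1, 2))) = Mul(Rational(-1, 7), Pow(-15, Rational(1, 2))) = Mul(Rational(-1, 7), Mul(I, Pow(15, Rational(1, 2)))) = Mul(Rational(-1, 7), I, Pow(15, Rational(1, 2))) ≈ Mul(-0.55328, I))
Mul(Add(4, L), -11) = Mul(Add(4, Mul(Rational(-1, 7), I, Pow(15, Rational(1, 2)))), -11) = Add(-44, Mul(Rational(11, 7), I, Pow(15, Rational(1, 2))))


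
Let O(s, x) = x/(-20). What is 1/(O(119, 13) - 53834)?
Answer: -20/1076693 ≈ -1.8575e-5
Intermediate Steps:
O(s, x) = -x/20 (O(s, x) = x*(-1/20) = -x/20)
1/(O(119, 13) - 53834) = 1/(-1/20*13 - 53834) = 1/(-13/20 - 53834) = 1/(-1076693/20) = -20/1076693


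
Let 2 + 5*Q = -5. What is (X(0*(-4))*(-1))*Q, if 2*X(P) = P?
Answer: 0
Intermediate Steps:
X(P) = P/2
Q = -7/5 (Q = -⅖ + (⅕)*(-5) = -⅖ - 1 = -7/5 ≈ -1.4000)
(X(0*(-4))*(-1))*Q = (((0*(-4))/2)*(-1))*(-7/5) = (((½)*0)*(-1))*(-7/5) = (0*(-1))*(-7/5) = 0*(-7/5) = 0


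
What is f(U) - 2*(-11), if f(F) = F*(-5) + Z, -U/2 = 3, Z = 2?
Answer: 54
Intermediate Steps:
U = -6 (U = -2*3 = -6)
f(F) = 2 - 5*F (f(F) = F*(-5) + 2 = -5*F + 2 = 2 - 5*F)
f(U) - 2*(-11) = (2 - 5*(-6)) - 2*(-11) = (2 + 30) + 22 = 32 + 22 = 54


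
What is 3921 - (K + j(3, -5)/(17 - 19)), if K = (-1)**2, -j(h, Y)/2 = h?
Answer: 3917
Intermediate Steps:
j(h, Y) = -2*h
K = 1
3921 - (K + j(3, -5)/(17 - 19)) = 3921 - (1 + (-2*3)/(17 - 19)) = 3921 - (1 - 6/(-2)) = 3921 - (1 - 1/2*(-6)) = 3921 - (1 + 3) = 3921 - 1*4 = 3921 - 4 = 3917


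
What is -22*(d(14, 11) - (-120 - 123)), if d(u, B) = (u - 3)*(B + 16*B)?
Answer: -50600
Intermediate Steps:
d(u, B) = 17*B*(-3 + u) (d(u, B) = (-3 + u)*(17*B) = 17*B*(-3 + u))
-22*(d(14, 11) - (-120 - 123)) = -22*(17*11*(-3 + 14) - (-120 - 123)) = -22*(17*11*11 - 1*(-243)) = -22*(2057 + 243) = -22*2300 = -50600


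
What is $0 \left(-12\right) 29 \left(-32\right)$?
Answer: $0$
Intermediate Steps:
$0 \left(-12\right) 29 \left(-32\right) = 0 \cdot 29 \left(-32\right) = 0 \left(-32\right) = 0$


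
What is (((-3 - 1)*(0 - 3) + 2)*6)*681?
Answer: 57204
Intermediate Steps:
(((-3 - 1)*(0 - 3) + 2)*6)*681 = ((-4*(-3) + 2)*6)*681 = ((12 + 2)*6)*681 = (14*6)*681 = 84*681 = 57204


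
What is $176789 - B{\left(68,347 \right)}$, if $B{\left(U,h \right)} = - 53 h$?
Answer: $195180$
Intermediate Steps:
$176789 - B{\left(68,347 \right)} = 176789 - \left(-53\right) 347 = 176789 - -18391 = 176789 + 18391 = 195180$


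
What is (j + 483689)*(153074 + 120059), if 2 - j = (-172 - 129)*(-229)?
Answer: 113285189346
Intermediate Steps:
j = -68927 (j = 2 - (-172 - 129)*(-229) = 2 - (-301)*(-229) = 2 - 1*68929 = 2 - 68929 = -68927)
(j + 483689)*(153074 + 120059) = (-68927 + 483689)*(153074 + 120059) = 414762*273133 = 113285189346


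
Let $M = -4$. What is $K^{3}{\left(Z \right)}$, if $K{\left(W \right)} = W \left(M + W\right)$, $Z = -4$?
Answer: $32768$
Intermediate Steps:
$K{\left(W \right)} = W \left(-4 + W\right)$
$K^{3}{\left(Z \right)} = \left(- 4 \left(-4 - 4\right)\right)^{3} = \left(\left(-4\right) \left(-8\right)\right)^{3} = 32^{3} = 32768$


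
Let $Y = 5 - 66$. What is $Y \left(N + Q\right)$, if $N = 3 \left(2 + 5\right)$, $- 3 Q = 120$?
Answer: $1159$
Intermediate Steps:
$Q = -40$ ($Q = \left(- \frac{1}{3}\right) 120 = -40$)
$Y = -61$ ($Y = 5 - 66 = -61$)
$N = 21$ ($N = 3 \cdot 7 = 21$)
$Y \left(N + Q\right) = - 61 \left(21 - 40\right) = \left(-61\right) \left(-19\right) = 1159$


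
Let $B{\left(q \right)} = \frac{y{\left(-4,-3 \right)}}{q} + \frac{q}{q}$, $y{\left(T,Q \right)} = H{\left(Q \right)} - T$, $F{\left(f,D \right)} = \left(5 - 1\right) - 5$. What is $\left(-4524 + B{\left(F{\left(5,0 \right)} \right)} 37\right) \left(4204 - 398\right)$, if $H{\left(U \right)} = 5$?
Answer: $-18344920$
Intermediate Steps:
$F{\left(f,D \right)} = -1$ ($F{\left(f,D \right)} = 4 - 5 = -1$)
$y{\left(T,Q \right)} = 5 - T$
$B{\left(q \right)} = 1 + \frac{9}{q}$ ($B{\left(q \right)} = \frac{5 - -4}{q} + \frac{q}{q} = \frac{5 + 4}{q} + 1 = \frac{9}{q} + 1 = 1 + \frac{9}{q}$)
$\left(-4524 + B{\left(F{\left(5,0 \right)} \right)} 37\right) \left(4204 - 398\right) = \left(-4524 + \frac{9 - 1}{-1} \cdot 37\right) \left(4204 - 398\right) = \left(-4524 + \left(-1\right) 8 \cdot 37\right) 3806 = \left(-4524 - 296\right) 3806 = \left(-4820\right) 3806 = -18344920$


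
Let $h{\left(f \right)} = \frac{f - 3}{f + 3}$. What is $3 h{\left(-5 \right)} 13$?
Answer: $156$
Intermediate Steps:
$h{\left(f \right)} = \frac{-3 + f}{3 + f}$
$3 h{\left(-5 \right)} 13 = 3 \frac{-3 - 5}{3 - 5} \cdot 13 = 3 \frac{1}{-2} \left(-8\right) 13 = 3 \left(\left(- \frac{1}{2}\right) \left(-8\right)\right) 13 = 3 \cdot 4 \cdot 13 = 12 \cdot 13 = 156$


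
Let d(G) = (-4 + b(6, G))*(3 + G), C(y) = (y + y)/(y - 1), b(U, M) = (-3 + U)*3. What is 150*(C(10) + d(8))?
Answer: 25750/3 ≈ 8583.3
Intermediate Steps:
b(U, M) = -9 + 3*U
C(y) = 2*y/(-1 + y) (C(y) = (2*y)/(-1 + y) = 2*y/(-1 + y))
d(G) = 15 + 5*G (d(G) = (-4 + (-9 + 3*6))*(3 + G) = (-4 + (-9 + 18))*(3 + G) = (-4 + 9)*(3 + G) = 5*(3 + G) = 15 + 5*G)
150*(C(10) + d(8)) = 150*(2*10/(-1 + 10) + (15 + 5*8)) = 150*(2*10/9 + (15 + 40)) = 150*(2*10*(⅑) + 55) = 150*(20/9 + 55) = 150*(515/9) = 25750/3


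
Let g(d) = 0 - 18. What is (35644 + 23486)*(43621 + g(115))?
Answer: 2578245390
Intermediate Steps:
g(d) = -18
(35644 + 23486)*(43621 + g(115)) = (35644 + 23486)*(43621 - 18) = 59130*43603 = 2578245390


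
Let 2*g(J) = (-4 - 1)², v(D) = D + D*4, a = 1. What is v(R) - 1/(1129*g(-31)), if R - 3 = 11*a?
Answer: 1975748/28225 ≈ 70.000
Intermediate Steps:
R = 14 (R = 3 + 11*1 = 3 + 11 = 14)
v(D) = 5*D (v(D) = D + 4*D = 5*D)
g(J) = 25/2 (g(J) = (-4 - 1)²/2 = (½)*(-5)² = (½)*25 = 25/2)
v(R) - 1/(1129*g(-31)) = 5*14 - 1/(1129*25/2) = 70 - 2/(1129*25) = 70 - 1*2/28225 = 70 - 2/28225 = 1975748/28225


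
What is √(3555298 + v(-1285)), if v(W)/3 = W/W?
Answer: √3555301 ≈ 1885.6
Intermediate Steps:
v(W) = 3 (v(W) = 3*(W/W) = 3*1 = 3)
√(3555298 + v(-1285)) = √(3555298 + 3) = √3555301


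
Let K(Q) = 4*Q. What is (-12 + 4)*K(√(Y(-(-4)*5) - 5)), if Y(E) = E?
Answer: -32*√15 ≈ -123.94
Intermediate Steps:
(-12 + 4)*K(√(Y(-(-4)*5) - 5)) = (-12 + 4)*(4*√(-(-4)*5 - 5)) = -32*√(-1*(-20) - 5) = -32*√(20 - 5) = -32*√15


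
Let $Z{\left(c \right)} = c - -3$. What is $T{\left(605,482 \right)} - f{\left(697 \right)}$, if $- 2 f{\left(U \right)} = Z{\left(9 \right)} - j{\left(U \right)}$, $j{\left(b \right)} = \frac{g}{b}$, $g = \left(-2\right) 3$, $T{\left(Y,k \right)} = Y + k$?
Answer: $\frac{761824}{697} \approx 1093.0$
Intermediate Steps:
$Z{\left(c \right)} = 3 + c$ ($Z{\left(c \right)} = c + 3 = 3 + c$)
$g = -6$
$j{\left(b \right)} = - \frac{6}{b}$
$f{\left(U \right)} = -6 - \frac{3}{U}$ ($f{\left(U \right)} = - \frac{\left(3 + 9\right) - - \frac{6}{U}}{2} = - \frac{12 + \frac{6}{U}}{2} = -6 - \frac{3}{U}$)
$T{\left(605,482 \right)} - f{\left(697 \right)} = \left(605 + 482\right) - \left(-6 - \frac{3}{697}\right) = 1087 - \left(-6 - \frac{3}{697}\right) = 1087 - - \frac{4185}{697} = 1087 + \frac{4185}{697} = \frac{761824}{697}$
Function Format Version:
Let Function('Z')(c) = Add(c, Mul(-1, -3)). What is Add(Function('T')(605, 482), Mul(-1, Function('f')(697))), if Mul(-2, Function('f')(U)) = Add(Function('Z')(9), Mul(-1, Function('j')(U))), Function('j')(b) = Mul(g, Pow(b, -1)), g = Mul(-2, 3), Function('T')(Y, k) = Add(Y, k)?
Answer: Rational(761824, 697) ≈ 1093.0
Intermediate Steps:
Function('Z')(c) = Add(3, c) (Function('Z')(c) = Add(c, 3) = Add(3, c))
g = -6
Function('j')(b) = Mul(-6, Pow(b, -1))
Function('f')(U) = Add(-6, Mul(-3, Pow(U, -1))) (Function('f')(U) = Mul(Rational(-1, 2), Add(Add(3, 9), Mul(-1, Mul(-6, Pow(U, -1))))) = Mul(Rational(-1, 2), Add(12, Mul(6, Pow(U, -1)))) = Add(-6, Mul(-3, Pow(U, -1))))
Add(Function('T')(605, 482), Mul(-1, Function('f')(697))) = Add(Add(605, 482), Mul(-1, Add(-6, Mul(-3, Pow(697, -1))))) = Add(1087, Mul(-1, Add(-6, Mul(-3, Rational(1, 697))))) = Add(1087, Mul(-1, Add(-6, Rational(-3, 697)))) = Add(1087, Mul(-1, Rational(-4185, 697))) = Add(1087, Rational(4185, 697)) = Rational(761824, 697)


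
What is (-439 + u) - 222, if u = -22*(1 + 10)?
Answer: -903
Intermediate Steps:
u = -242 (u = -22*11 = -242)
(-439 + u) - 222 = (-439 - 242) - 222 = -681 - 222 = -903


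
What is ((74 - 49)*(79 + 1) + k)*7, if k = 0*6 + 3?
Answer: 14021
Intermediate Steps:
k = 3 (k = 0 + 3 = 3)
((74 - 49)*(79 + 1) + k)*7 = ((74 - 49)*(79 + 1) + 3)*7 = (25*80 + 3)*7 = (2000 + 3)*7 = 2003*7 = 14021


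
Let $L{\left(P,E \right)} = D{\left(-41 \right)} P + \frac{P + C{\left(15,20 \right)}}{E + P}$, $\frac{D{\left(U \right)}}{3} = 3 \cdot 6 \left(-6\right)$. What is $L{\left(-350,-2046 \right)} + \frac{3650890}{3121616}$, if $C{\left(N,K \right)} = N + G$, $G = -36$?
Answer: $\frac{106021618899297}{934923992} \approx 1.134 \cdot 10^{5}$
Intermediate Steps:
$C{\left(N,K \right)} = -36 + N$ ($C{\left(N,K \right)} = N - 36 = -36 + N$)
$D{\left(U \right)} = -324$ ($D{\left(U \right)} = 3 \cdot 3 \cdot 6 \left(-6\right) = 3 \cdot 18 \left(-6\right) = 3 \left(-108\right) = -324$)
$L{\left(P,E \right)} = - 324 P + \frac{-21 + P}{E + P}$ ($L{\left(P,E \right)} = - 324 P + \frac{P + \left(-36 + 15\right)}{E + P} = - 324 P + \frac{P - 21}{E + P} = - 324 P + \frac{-21 + P}{E + P}$)
$L{\left(-350,-2046 \right)} + \frac{3650890}{3121616} = \frac{-21 - 350 - 324 \left(-350\right)^{2} - \left(-662904\right) \left(-350\right)}{-2046 - 350} + \frac{3650890}{3121616} = \frac{-21 - 350 - 39690000 - 232016400}{-2396} + 3650890 \cdot \frac{1}{3121616} = - \frac{-21 - 350 - 39690000 - 232016400}{2396} + \frac{1825445}{1560808} = \left(- \frac{1}{2396}\right) \left(-271706771\right) + \frac{1825445}{1560808} = \frac{271706771}{2396} + \frac{1825445}{1560808} = \frac{106021618899297}{934923992}$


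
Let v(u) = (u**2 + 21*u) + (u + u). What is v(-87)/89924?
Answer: 1392/22481 ≈ 0.061919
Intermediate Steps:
v(u) = u**2 + 23*u (v(u) = (u**2 + 21*u) + 2*u = u**2 + 23*u)
v(-87)/89924 = -87*(23 - 87)/89924 = -87*(-64)*(1/89924) = 5568*(1/89924) = 1392/22481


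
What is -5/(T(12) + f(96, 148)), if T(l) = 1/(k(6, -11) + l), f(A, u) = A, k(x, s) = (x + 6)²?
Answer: -780/14977 ≈ -0.052080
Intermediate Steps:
k(x, s) = (6 + x)²
T(l) = 1/(144 + l) (T(l) = 1/((6 + 6)² + l) = 1/(12² + l) = 1/(144 + l))
-5/(T(12) + f(96, 148)) = -5/(1/(144 + 12) + 96) = -5/(1/156 + 96) = -5/(14977/156) = (156/14977)*(-5) = -780/14977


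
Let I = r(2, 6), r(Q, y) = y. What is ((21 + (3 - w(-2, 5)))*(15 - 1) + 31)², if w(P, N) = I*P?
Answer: 286225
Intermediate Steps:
I = 6
w(P, N) = 6*P
((21 + (3 - w(-2, 5)))*(15 - 1) + 31)² = ((21 + (3 - 6*(-2)))*(15 - 1) + 31)² = ((21 + (3 - 1*(-12)))*14 + 31)² = ((21 + (3 + 12))*14 + 31)² = ((21 + 15)*14 + 31)² = (36*14 + 31)² = (504 + 31)² = 535² = 286225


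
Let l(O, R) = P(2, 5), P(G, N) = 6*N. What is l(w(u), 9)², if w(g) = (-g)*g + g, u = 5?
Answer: 900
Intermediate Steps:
w(g) = g - g² (w(g) = -g² + g = g - g²)
l(O, R) = 30 (l(O, R) = 6*5 = 30)
l(w(u), 9)² = 30² = 900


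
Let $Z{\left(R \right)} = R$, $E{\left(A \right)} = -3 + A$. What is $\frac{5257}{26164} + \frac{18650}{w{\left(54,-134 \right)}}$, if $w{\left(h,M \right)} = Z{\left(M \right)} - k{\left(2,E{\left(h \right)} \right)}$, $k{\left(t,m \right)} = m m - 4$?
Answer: $- \frac{473601733}{71453884} \approx -6.6281$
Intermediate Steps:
$k{\left(t,m \right)} = -4 + m^{2}$ ($k{\left(t,m \right)} = m^{2} - 4 = -4 + m^{2}$)
$w{\left(h,M \right)} = 4 + M - \left(-3 + h\right)^{2}$ ($w{\left(h,M \right)} = M - \left(-4 + \left(-3 + h\right)^{2}\right) = 4 + M - \left(-3 + h\right)^{2}$)
$\frac{5257}{26164} + \frac{18650}{w{\left(54,-134 \right)}} = \frac{5257}{26164} + \frac{18650}{4 - 134 - \left(-3 + 54\right)^{2}} = 5257 \cdot \frac{1}{26164} + \frac{18650}{4 - 134 - 51^{2}} = \frac{5257}{26164} + \frac{18650}{4 - 134 - 2601} = \frac{5257}{26164} + \frac{18650}{-2731} = \frac{5257}{26164} + 18650 \left(- \frac{1}{2731}\right) = \frac{5257}{26164} - \frac{18650}{2731} = - \frac{473601733}{71453884}$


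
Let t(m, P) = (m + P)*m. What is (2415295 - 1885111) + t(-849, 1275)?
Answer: 168510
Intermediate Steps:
t(m, P) = m*(P + m) (t(m, P) = (P + m)*m = m*(P + m))
(2415295 - 1885111) + t(-849, 1275) = (2415295 - 1885111) - 849*(1275 - 849) = 530184 - 849*426 = 530184 - 361674 = 168510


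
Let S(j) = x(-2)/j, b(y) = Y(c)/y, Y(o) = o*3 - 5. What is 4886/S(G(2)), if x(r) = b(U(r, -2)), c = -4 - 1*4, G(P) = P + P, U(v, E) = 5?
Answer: -97720/29 ≈ -3369.7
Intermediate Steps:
G(P) = 2*P
c = -8 (c = -4 - 4 = -8)
Y(o) = -5 + 3*o (Y(o) = 3*o - 5 = -5 + 3*o)
b(y) = -29/y (b(y) = (-5 + 3*(-8))/y = (-5 - 24)/y = -29/y)
x(r) = -29/5
S(j) = -29/(5*j)
4886/S(G(2)) = 4886/((-29/(5*(2*2)))) = 4886/((-29/5/4)) = 4886/((-29/5*1/4)) = 4886/(-29/20) = 4886*(-20/29) = -97720/29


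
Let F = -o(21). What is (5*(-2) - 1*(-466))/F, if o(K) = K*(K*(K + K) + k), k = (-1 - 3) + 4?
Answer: -76/3087 ≈ -0.024619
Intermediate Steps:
k = 0 (k = -4 + 4 = 0)
o(K) = 2*K**3 (o(K) = K*(K*(K + K) + 0) = K*(K*(2*K) + 0) = K*(2*K**2 + 0) = K*(2*K**2) = 2*K**3)
F = -18522 (F = -2*21**3 = -2*9261 = -1*18522 = -18522)
(5*(-2) - 1*(-466))/F = (5*(-2) - 1*(-466))/(-18522) = (-10 + 466)*(-1/18522) = 456*(-1/18522) = -76/3087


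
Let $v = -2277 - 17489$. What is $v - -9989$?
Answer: $-9777$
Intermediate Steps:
$v = -19766$ ($v = -2277 - 17489 = -19766$)
$v - -9989 = -19766 - -9989 = -19766 + 9989 = -9777$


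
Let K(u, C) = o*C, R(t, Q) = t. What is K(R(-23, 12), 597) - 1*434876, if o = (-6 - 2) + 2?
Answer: -438458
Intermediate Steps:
o = -6 (o = -8 + 2 = -6)
K(u, C) = -6*C
K(R(-23, 12), 597) - 1*434876 = -6*597 - 1*434876 = -3582 - 434876 = -438458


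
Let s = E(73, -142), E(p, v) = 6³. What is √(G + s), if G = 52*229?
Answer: 2*√3031 ≈ 110.11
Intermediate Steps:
G = 11908
E(p, v) = 216
s = 216
√(G + s) = √(11908 + 216) = √12124 = 2*√3031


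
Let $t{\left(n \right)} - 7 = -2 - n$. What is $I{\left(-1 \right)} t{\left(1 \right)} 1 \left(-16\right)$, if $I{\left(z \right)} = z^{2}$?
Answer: $-64$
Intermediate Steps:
$t{\left(n \right)} = 5 - n$ ($t{\left(n \right)} = 7 - \left(2 + n\right) = 5 - n$)
$I{\left(-1 \right)} t{\left(1 \right)} 1 \left(-16\right) = \left(-1\right)^{2} \left(5 - 1\right) 1 \left(-16\right) = 1 \left(5 - 1\right) 1 \left(-16\right) = 1 \cdot 4 \cdot 1 \left(-16\right) = 1 \cdot 4 \left(-16\right) = 4 \left(-16\right) = -64$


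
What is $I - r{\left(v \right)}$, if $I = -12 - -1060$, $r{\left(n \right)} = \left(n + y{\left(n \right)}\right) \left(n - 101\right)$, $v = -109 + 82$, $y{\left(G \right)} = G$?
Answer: $-5864$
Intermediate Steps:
$v = -27$
$r{\left(n \right)} = 2 n \left(-101 + n\right)$ ($r{\left(n \right)} = \left(n + n\right) \left(n - 101\right) = 2 n \left(-101 + n\right)$)
$I = 1048$ ($I = -12 + 1060 = 1048$)
$I - r{\left(v \right)} = 1048 - 2 \left(-27\right) \left(-101 - 27\right) = 1048 - 2 \left(-27\right) \left(-128\right) = 1048 - 6912 = -5864$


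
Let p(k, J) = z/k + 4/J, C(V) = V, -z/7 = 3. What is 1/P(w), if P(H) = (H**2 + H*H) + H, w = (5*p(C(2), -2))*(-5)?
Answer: 1/195625 ≈ 5.1118e-6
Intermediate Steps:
z = -21 (z = -7*3 = -21)
p(k, J) = -21/k + 4/J
w = 625/2 (w = (5*(-21/2 + 4/(-2)))*(-5) = (5*(-21*1/2 + 4*(-1/2)))*(-5) = (5*(-21/2 - 2))*(-5) = (5*(-25/2))*(-5) = -125/2*(-5) = 625/2 ≈ 312.50)
P(H) = H + 2*H**2 (P(H) = (H**2 + H**2) + H = 2*H**2 + H = H + 2*H**2)
1/P(w) = 1/(625*(1 + 2*(625/2))/2) = 1/(625*(1 + 625)/2) = 1/((625/2)*626) = 1/195625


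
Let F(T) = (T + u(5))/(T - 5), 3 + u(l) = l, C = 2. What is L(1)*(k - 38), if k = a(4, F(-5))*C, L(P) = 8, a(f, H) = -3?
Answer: -352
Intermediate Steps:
u(l) = -3 + l
F(T) = (2 + T)/(-5 + T) (F(T) = (T + (-3 + 5))/(T - 5) = (T + 2)/(-5 + T) = (2 + T)/(-5 + T))
k = -6 (k = -3*2 = -6)
L(1)*(k - 38) = 8*(-6 - 38) = 8*(-44) = -352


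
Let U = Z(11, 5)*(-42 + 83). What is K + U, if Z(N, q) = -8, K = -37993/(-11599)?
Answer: -3766479/11599 ≈ -324.72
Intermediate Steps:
K = 37993/11599 (K = -37993*(-1/11599) = 37993/11599 ≈ 3.2755)
U = -328 (U = -8*(-42 + 83) = -8*41 = -328)
K + U = 37993/11599 - 328 = -3766479/11599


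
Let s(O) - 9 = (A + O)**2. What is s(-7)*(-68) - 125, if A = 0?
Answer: -4069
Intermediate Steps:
s(O) = 9 + O**2 (s(O) = 9 + (0 + O)**2 = 9 + O**2)
s(-7)*(-68) - 125 = (9 + (-7)**2)*(-68) - 125 = (9 + 49)*(-68) - 125 = 58*(-68) - 125 = -3944 - 125 = -4069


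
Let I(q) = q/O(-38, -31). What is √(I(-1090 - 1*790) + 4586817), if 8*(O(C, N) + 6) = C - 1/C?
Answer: √44957107977/99 ≈ 2141.7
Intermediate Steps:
O(C, N) = -6 - 1/(8*C) + C/8 (O(C, N) = -6 + (C - 1/C)/8 = -6 + (-1/(8*C) + C/8) = -6 - 1/(8*C) + C/8)
I(q) = -304*q/3267 (I(q) = q/(((⅛)*(-1 - 38*(-48 - 38))/(-38))) = q/(((⅛)*(-1/38)*(-1 - 38*(-86)))) = q/(((⅛)*(-1/38)*(-1 + 3268))) = q/(((⅛)*(-1/38)*3267)) = q/(-3267/304) = q*(-304/3267) = -304*q/3267)
√(I(-1090 - 1*790) + 4586817) = √(-304*(-1090 - 1*790)/3267 + 4586817) = √(-304*(-1090 - 790)/3267 + 4586817) = √(-304/3267*(-1880) + 4586817) = √(571520/3267 + 4586817) = √(14985702659/3267) = √44957107977/99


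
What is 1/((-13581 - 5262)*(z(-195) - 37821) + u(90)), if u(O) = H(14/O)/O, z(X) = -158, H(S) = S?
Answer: 4050/2898335102857 ≈ 1.3974e-9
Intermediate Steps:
u(O) = 14/O² (u(O) = (14/O)/O = 14/O²)
1/((-13581 - 5262)*(z(-195) - 37821) + u(90)) = 1/((-13581 - 5262)*(-158 - 37821) + 14/90²) = 1/(-18843*(-37979) + 14*(1/8100)) = 1/(715638297 + 7/4050) = 1/(2898335102857/4050) = 4050/2898335102857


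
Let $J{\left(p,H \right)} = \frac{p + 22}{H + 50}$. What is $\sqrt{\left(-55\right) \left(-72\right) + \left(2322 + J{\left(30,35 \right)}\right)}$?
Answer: $\frac{\sqrt{45391870}}{85} \approx 79.263$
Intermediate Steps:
$J{\left(p,H \right)} = \frac{22 + p}{50 + H}$
$\sqrt{\left(-55\right) \left(-72\right) + \left(2322 + J{\left(30,35 \right)}\right)} = \sqrt{\left(-55\right) \left(-72\right) + \left(2322 + \frac{22 + 30}{50 + 35}\right)} = \sqrt{3960 + \left(2322 + \frac{1}{85} \cdot 52\right)} = \sqrt{3960 + \left(2322 + \frac{52}{85}\right)} = \sqrt{3960 + \frac{197422}{85}} = \sqrt{\frac{534022}{85}} = \frac{\sqrt{45391870}}{85}$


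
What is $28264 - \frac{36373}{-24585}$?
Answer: $\frac{694906813}{24585} \approx 28265.0$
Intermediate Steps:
$28264 - \frac{36373}{-24585} = 28264 - 36373 \left(- \frac{1}{24585}\right) = 28264 - - \frac{36373}{24585} = 28264 + \frac{36373}{24585} = \frac{694906813}{24585}$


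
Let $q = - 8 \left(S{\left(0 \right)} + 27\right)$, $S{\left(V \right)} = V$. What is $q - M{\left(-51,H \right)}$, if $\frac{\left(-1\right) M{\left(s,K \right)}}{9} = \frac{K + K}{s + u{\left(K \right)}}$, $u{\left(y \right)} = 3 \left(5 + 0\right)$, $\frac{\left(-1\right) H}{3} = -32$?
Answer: $-264$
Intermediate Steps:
$H = 96$ ($H = \left(-3\right) \left(-32\right) = 96$)
$u{\left(y \right)} = 15$ ($u{\left(y \right)} = 3 \cdot 5 = 15$)
$M{\left(s,K \right)} = - \frac{18 K}{15 + s}$ ($M{\left(s,K \right)} = - 9 \frac{K + K}{s + 15} = - 9 \frac{2 K}{15 + s} = - \frac{18 K}{15 + s}$)
$q = -216$ ($q = - 8 \left(0 + 27\right) = \left(-8\right) 27 = -216$)
$q - M{\left(-51,H \right)} = -216 - \left(-18\right) 96 \frac{1}{15 - 51} = -216 - \left(-18\right) 96 \frac{1}{-36} = -216 - \left(-18\right) 96 \left(- \frac{1}{36}\right) = -216 - 48 = -264$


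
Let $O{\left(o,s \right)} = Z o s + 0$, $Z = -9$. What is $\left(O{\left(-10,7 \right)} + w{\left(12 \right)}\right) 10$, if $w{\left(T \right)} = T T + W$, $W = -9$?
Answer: $7650$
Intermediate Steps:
$w{\left(T \right)} = -9 + T^{2}$ ($w{\left(T \right)} = T T - 9 = T^{2} - 9 = -9 + T^{2}$)
$O{\left(o,s \right)} = - 9 o s$ ($O{\left(o,s \right)} = - 9 o s + 0 = - 9 o s$)
$\left(O{\left(-10,7 \right)} + w{\left(12 \right)}\right) 10 = \left(\left(-9\right) \left(-10\right) 7 - \left(9 - 12^{2}\right)\right) 10 = \left(630 + \left(-9 + 144\right)\right) 10 = \left(630 + 135\right) 10 = 765 \cdot 10 = 7650$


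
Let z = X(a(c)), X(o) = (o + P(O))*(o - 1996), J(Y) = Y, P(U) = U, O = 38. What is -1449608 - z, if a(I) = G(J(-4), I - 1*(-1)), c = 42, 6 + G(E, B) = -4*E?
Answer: -1354280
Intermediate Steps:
G(E, B) = -6 - 4*E
a(I) = 10 (a(I) = -6 - 4*(-4) = -6 + 16 = 10)
X(o) = (-1996 + o)*(38 + o) (X(o) = (o + 38)*(o - 1996) = (38 + o)*(-1996 + o) = (-1996 + o)*(38 + o))
z = -95328 (z = -75848 + 10**2 - 1958*10 = -75848 + 100 - 19580 = -95328)
-1449608 - z = -1449608 - 1*(-95328) = -1449608 + 95328 = -1354280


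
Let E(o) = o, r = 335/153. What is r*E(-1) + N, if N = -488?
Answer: -74999/153 ≈ -490.19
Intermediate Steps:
r = 335/153 (r = 335*(1/153) = 335/153 ≈ 2.1895)
r*E(-1) + N = (335/153)*(-1) - 488 = -335/153 - 488 = -74999/153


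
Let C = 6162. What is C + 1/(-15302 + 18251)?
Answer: 18171739/2949 ≈ 6162.0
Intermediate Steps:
C + 1/(-15302 + 18251) = 6162 + 1/(-15302 + 18251) = 6162 + 1/2949 = 18171739/2949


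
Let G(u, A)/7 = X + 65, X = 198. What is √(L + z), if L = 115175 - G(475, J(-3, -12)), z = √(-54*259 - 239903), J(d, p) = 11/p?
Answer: √(113334 + I*√253889) ≈ 336.65 + 0.7484*I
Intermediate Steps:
z = I*√253889 (z = √(-13986 - 239903) = √(-253889) = I*√253889 ≈ 503.87*I)
G(u, A) = 1841 (G(u, A) = 7*(198 + 65) = 7*263 = 1841)
L = 113334 (L = 115175 - 1*1841 = 115175 - 1841 = 113334)
√(L + z) = √(113334 + I*√253889)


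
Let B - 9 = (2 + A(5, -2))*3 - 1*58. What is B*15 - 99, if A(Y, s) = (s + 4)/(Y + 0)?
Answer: -726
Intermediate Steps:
A(Y, s) = (4 + s)/Y
B = -209/5 (B = 9 + ((2 + (4 - 2)/5)*3 - 1*58) = 9 + ((2 + (⅕)*2)*3 - 58) = 9 + ((2 + ⅖)*3 - 58) = 9 + ((12/5)*3 - 58) = 9 + (36/5 - 58) = 9 - 254/5 = -209/5 ≈ -41.800)
B*15 - 99 = -209/5*15 - 99 = -627 - 99 = -726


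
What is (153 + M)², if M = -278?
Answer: 15625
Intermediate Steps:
(153 + M)² = (153 - 278)² = (-125)² = 15625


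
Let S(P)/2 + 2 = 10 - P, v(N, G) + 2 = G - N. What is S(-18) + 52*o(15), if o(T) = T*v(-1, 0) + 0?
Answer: -728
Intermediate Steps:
v(N, G) = -2 + G - N (v(N, G) = -2 + (G - N) = -2 + G - N)
S(P) = 16 - 2*P (S(P) = -4 + 2*(10 - P) = -4 + (20 - 2*P) = 16 - 2*P)
o(T) = -T (o(T) = T*(-2 + 0 - 1*(-1)) + 0 = T*(-2 + 0 + 1) + 0 = T*(-1) + 0 = -T + 0 = -T)
S(-18) + 52*o(15) = (16 - 2*(-18)) + 52*(-1*15) = (16 + 36) + 52*(-15) = 52 - 780 = -728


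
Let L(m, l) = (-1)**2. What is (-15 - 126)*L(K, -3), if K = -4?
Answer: -141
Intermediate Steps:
L(m, l) = 1
(-15 - 126)*L(K, -3) = (-15 - 126)*1 = -141*1 = -141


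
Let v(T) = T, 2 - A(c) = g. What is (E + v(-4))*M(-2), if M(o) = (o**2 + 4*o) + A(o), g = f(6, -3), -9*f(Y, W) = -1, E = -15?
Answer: 361/9 ≈ 40.111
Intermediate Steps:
f(Y, W) = 1/9 (f(Y, W) = -1/9*(-1) = 1/9)
g = 1/9 ≈ 0.11111
A(c) = 17/9 (A(c) = 2 - 1*1/9 = 2 - 1/9 = 17/9)
M(o) = 17/9 + o**2 + 4*o (M(o) = (o**2 + 4*o) + 17/9 = 17/9 + o**2 + 4*o)
(E + v(-4))*M(-2) = (-15 - 4)*(17/9 + (-2)**2 + 4*(-2)) = -19*(17/9 + 4 - 8) = -19*(-19/9) = 361/9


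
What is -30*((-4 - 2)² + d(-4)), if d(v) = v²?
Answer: -1560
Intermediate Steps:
-30*((-4 - 2)² + d(-4)) = -30*((-4 - 2)² + (-4)²) = -30*((-6)² + 16) = -30*(36 + 16) = -30*52 = -1560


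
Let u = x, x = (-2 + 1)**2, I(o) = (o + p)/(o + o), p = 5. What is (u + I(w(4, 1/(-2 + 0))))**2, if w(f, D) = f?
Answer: 289/64 ≈ 4.5156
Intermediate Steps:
I(o) = (5 + o)/(2*o) (I(o) = (o + 5)/(o + o) = (5 + o)/((2*o)) = (5 + o)*(1/(2*o)) = (5 + o)/(2*o))
x = 1 (x = (-1)**2 = 1)
u = 1
(u + I(w(4, 1/(-2 + 0))))**2 = (1 + (1/2)*(5 + 4)/4)**2 = (1 + (1/2)*(1/4)*9)**2 = (1 + 9/8)**2 = (17/8)**2 = 289/64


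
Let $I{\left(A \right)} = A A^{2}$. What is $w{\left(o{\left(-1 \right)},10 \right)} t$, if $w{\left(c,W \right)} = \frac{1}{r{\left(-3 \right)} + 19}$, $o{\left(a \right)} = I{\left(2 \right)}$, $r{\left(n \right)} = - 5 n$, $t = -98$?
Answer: $- \frac{49}{17} \approx -2.8824$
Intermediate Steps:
$I{\left(A \right)} = A^{3}$
$o{\left(a \right)} = 8$ ($o{\left(a \right)} = 2^{3} = 8$)
$w{\left(c,W \right)} = \frac{1}{34}$ ($w{\left(c,W \right)} = \frac{1}{\left(-5\right) \left(-3\right) + 19} = \frac{1}{15 + 19} = \frac{1}{34}$)
$w{\left(o{\left(-1 \right)},10 \right)} t = \frac{1}{34} \left(-98\right) = - \frac{49}{17}$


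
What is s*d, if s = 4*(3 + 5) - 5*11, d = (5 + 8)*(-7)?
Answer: 2093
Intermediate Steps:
d = -91 (d = 13*(-7) = -91)
s = -23 (s = 4*8 - 55 = 32 - 55 = -23)
s*d = -23*(-91) = 2093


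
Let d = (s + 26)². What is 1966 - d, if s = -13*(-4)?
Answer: -4118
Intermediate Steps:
s = 52
d = 6084 (d = (52 + 26)² = 78² = 6084)
1966 - d = 1966 - 1*6084 = 1966 - 6084 = -4118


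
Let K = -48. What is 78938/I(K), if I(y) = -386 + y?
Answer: -39469/217 ≈ -181.88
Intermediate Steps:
78938/I(K) = 78938/(-386 - 48) = 78938/(-434) = 78938*(-1/434) = -39469/217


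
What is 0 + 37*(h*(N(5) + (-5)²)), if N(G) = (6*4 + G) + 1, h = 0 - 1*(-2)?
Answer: 4070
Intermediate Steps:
h = 2 (h = 0 + 2 = 2)
N(G) = 25 + G (N(G) = (24 + G) + 1 = 25 + G)
0 + 37*(h*(N(5) + (-5)²)) = 0 + 37*(2*((25 + 5) + (-5)²)) = 0 + 37*(2*(30 + 25)) = 0 + 37*(2*55) = 0 + 37*110 = 0 + 4070 = 4070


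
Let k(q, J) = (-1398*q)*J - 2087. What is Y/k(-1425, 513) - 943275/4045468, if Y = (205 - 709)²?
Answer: -962971952196837/4134350423198884 ≈ -0.23292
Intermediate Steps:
Y = 254016 (Y = (-504)² = 254016)
k(q, J) = -2087 - 1398*J*q (k(q, J) = -1398*J*q - 2087 = -2087 - 1398*J*q)
Y/k(-1425, 513) - 943275/4045468 = 254016/(-2087 - 1398*513*(-1425)) - 943275/4045468 = 254016/(-2087 + 1021972950) - 943275*1/4045468 = 254016/1021970863 - 943275/4045468 = -962971952196837/4134350423198884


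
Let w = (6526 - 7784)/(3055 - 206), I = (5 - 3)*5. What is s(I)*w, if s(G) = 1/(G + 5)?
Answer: -34/1155 ≈ -0.029437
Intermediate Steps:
I = 10 (I = 2*5 = 10)
s(G) = 1/(5 + G)
w = -34/77 (w = -1258/2849 = -1258*1/2849 = -34/77 ≈ -0.44156)
s(I)*w = -34/77/(5 + 10) = -34/77/15 = (1/15)*(-34/77) = -34/1155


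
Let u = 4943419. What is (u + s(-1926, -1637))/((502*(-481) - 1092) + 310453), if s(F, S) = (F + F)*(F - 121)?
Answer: 12828463/67899 ≈ 188.93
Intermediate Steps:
s(F, S) = 2*F*(-121 + F) (s(F, S) = (2*F)*(-121 + F) = 2*F*(-121 + F))
(u + s(-1926, -1637))/((502*(-481) - 1092) + 310453) = (4943419 + 2*(-1926)*(-121 - 1926))/((502*(-481) - 1092) + 310453) = (4943419 + 2*(-1926)*(-2047))/((-241462 - 1092) + 310453) = (4943419 + 7885044)/(-242554 + 310453) = 12828463/67899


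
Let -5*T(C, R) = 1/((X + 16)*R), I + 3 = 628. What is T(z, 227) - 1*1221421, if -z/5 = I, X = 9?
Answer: -34657820876/28375 ≈ -1.2214e+6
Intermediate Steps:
I = 625 (I = -3 + 628 = 625)
z = -3125 (z = -5*625 = -3125)
T(C, R) = -1/(125*R) (T(C, R) = -1/(R*(9 + 16))/5 = -1/(25*R)/5 = -1/(125*R))
T(z, 227) - 1*1221421 = -1/125/227 - 1*1221421 = -1/125*1/227 - 1221421 = -1/28375 - 1221421 = -34657820876/28375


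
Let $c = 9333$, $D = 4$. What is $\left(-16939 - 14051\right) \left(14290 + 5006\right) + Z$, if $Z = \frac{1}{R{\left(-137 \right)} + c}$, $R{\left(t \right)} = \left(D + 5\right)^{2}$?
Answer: $- \frac{5629412338559}{9414} \approx -5.9798 \cdot 10^{8}$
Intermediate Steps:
$R{\left(t \right)} = 81$ ($R{\left(t \right)} = \left(4 + 5\right)^{2} = 9^{2} = 81$)
$Z = \frac{1}{9414}$ ($Z = \frac{1}{81 + 9333} = \frac{1}{9414} \approx 0.00010622$)
$\left(-16939 - 14051\right) \left(14290 + 5006\right) + Z = \left(-16939 - 14051\right) \left(14290 + 5006\right) + \frac{1}{9414} = \left(-30990\right) 19296 + \frac{1}{9414} = -597983040 + \frac{1}{9414} = - \frac{5629412338559}{9414}$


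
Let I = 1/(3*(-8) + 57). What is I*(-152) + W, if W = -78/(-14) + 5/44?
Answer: 997/924 ≈ 1.0790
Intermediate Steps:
I = 1/33 (I = 1/(-24 + 57) = 1/33 ≈ 0.030303)
W = 1751/308 (W = -78*(-1/14) + 5*(1/44) = 39/7 + 5/44 = 1751/308 ≈ 5.6851)
I*(-152) + W = (1/33)*(-152) + 1751/308 = -152/33 + 1751/308 = 997/924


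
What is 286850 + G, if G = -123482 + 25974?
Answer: 189342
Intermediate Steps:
G = -97508
286850 + G = 286850 - 97508 = 189342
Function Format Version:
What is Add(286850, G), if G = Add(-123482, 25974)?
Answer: 189342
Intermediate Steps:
G = -97508
Add(286850, G) = Add(286850, -97508) = 189342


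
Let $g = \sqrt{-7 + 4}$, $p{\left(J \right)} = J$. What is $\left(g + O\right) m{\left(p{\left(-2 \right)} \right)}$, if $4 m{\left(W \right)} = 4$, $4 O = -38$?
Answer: $- \frac{19}{2} + i \sqrt{3} \approx -9.5 + 1.732 i$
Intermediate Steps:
$O = - \frac{19}{2}$ ($O = \frac{1}{4} \left(-38\right) = - \frac{19}{2} \approx -9.5$)
$m{\left(W \right)} = 1$ ($m{\left(W \right)} = \frac{1}{4} \cdot 4 = 1$)
$g = i \sqrt{3}$ ($g = \sqrt{-3} = i \sqrt{3} \approx 1.732 i$)
$\left(g + O\right) m{\left(p{\left(-2 \right)} \right)} = \left(i \sqrt{3} - \frac{19}{2}\right) 1 = \left(- \frac{19}{2} + i \sqrt{3}\right) 1 = - \frac{19}{2} + i \sqrt{3}$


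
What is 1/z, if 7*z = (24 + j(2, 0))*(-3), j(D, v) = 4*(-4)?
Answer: -7/24 ≈ -0.29167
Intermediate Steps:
j(D, v) = -16
z = -24/7 (z = ((24 - 16)*(-3))/7 = (8*(-3))/7 = (⅐)*(-24) = -24/7 ≈ -3.4286)
1/z = 1/(-24/7) = -7/24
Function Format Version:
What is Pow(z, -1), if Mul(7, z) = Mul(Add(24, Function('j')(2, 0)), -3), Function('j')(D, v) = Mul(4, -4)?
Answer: Rational(-7, 24) ≈ -0.29167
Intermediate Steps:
Function('j')(D, v) = -16
z = Rational(-24, 7) (z = Mul(Rational(1, 7), Mul(Add(24, -16), -3)) = Mul(Rational(1, 7), Mul(8, -3)) = Mul(Rational(1, 7), -24) = Rational(-24, 7) ≈ -3.4286)
Pow(z, -1) = Pow(Rational(-24, 7), -1) = Rational(-7, 24)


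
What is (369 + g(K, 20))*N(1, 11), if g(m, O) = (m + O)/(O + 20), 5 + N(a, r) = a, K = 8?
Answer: -7394/5 ≈ -1478.8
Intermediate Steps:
N(a, r) = -5 + a
g(m, O) = (O + m)/(20 + O)
(369 + g(K, 20))*N(1, 11) = (369 + (20 + 8)/(20 + 20))*(-5 + 1) = (369 + 28/40)*(-4) = (369 + (1/40)*28)*(-4) = (369 + 7/10)*(-4) = (3697/10)*(-4) = -7394/5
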